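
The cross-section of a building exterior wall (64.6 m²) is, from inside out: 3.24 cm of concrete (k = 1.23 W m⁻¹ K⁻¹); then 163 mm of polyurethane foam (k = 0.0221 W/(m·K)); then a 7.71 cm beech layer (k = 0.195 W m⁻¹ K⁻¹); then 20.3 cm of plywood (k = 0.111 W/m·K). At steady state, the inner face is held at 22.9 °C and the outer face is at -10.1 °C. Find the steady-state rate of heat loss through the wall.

Resistance network (inner→outer):
  R_concrete = L/(kA) = 0.0324/(1.23·64.6) = 4.078×10^-4 K/W
  R_polyurethane foam = L/(kA) = 0.163/(0.0221·64.6) = 0.1142 K/W
  R_beech = L/(kA) = 0.0771/(0.195·64.6) = 0.006121 K/W
  R_plywood = L/(kA) = 0.203/(0.111·64.6) = 0.02831 K/W
ΣR = 4.078×10^-4 + 0.1142 + 0.006121 + 0.02831 = 0.1490 K/W
Q = ΔT/ΣR = (22.9 °C − -10.1 °C)/0.1490 = 221 W

Q = 221 W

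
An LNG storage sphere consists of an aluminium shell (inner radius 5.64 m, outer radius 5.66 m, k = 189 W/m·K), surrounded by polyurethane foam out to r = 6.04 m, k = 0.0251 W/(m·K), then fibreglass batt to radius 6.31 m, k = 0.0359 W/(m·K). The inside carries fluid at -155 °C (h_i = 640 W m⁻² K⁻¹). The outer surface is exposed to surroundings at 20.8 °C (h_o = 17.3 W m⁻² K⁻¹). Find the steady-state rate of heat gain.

Q = 3.44 kW

Resistance network (inner→outer):
  R_conv,in = 1/(4πr²h) = 1/(4π·5.64²·640) = 3.909×10^-6 K/W
  R_aluminium = (1/5.64 − 1/5.66)/(4πk) = 6.265×10^-4/(4π·189) = 2.638×10^-7 K/W
  R_polyurethane foam = (1/5.66 − 1/6.04)/(4πk) = 0.01112/(4π·0.0251) = 0.03524 K/W
  R_fibreglass batt = (1/6.04 − 1/6.31)/(4πk) = 0.007084/(4π·0.0359) = 0.01570 K/W
  R_conv,out = 1/(4πr²h) = 1/(4π·6.31²·17.3) = 1.155×10^-4 K/W
ΣR = 3.909×10^-6 + 2.638×10^-7 + 0.03524 + 0.01570 + 1.155×10^-4 = 0.05106 K/W
Q = ΔT/ΣR = (-155 °C − 20.8 °C)/0.05106 = -3440 W
(Negative Q ⇒ heat flows inward; heat gain = 3440 W.)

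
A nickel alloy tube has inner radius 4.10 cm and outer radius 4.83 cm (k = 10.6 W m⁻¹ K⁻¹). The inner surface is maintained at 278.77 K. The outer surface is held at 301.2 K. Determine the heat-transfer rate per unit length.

Q' = 2πk·ΔT/ln(r₂/r₁) = 2π × 10.6 × 22.43 / ln(0.0483/0.0410) = 9120 W/m

Q' = 9120 W/m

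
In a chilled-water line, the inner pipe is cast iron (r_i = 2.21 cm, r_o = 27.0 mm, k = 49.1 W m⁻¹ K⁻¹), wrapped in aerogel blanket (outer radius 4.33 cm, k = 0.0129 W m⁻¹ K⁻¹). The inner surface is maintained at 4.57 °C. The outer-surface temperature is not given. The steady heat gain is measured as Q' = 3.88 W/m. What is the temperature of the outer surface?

Series resistances:
  R'_cast iron = ln(0.0270/0.0221)/(2πk) = 0.2003/(2π·49.1) = 6.491×10^-4 m·K/W
  R'_aerogel blanket = ln(0.0433/0.0270)/(2πk) = 0.4723/(2π·0.0129) = 5.827 m·K/W
ΣR = 5.828 m·K/W
ΔT = Q'·ΣR = 3.88 × 5.828 = 22.61 K
Heat flows inward, so T_out = T_in + ΔT = 4.57 + 22.61 = 27.2 °C

T_out = 27.2 °C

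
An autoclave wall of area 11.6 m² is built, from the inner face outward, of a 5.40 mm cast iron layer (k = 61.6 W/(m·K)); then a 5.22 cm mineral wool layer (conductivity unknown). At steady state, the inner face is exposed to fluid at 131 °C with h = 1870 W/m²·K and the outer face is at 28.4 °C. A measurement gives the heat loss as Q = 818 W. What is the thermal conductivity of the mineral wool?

ΣR = ΔT/Q = |131 − 28.4|/818 = 0.1254 K/W
Known resistances:
  R_conv,in = 1/(hA) = 1/(1870·11.6) = 4.610×10^-5 K/W
  R_cast iron = L/(kA) = 0.00540/(61.6·11.6) = 7.557×10^-6 K/W
R_mineral wool = ΣR − ΣR_known = 0.1254 − 5.366×10^-5 = 0.1253 K/W
L/(kA) = 0.1253 ⇒ k = 0.0522/(0.1253·11.6) = 0.0359 W/m·K

k = 0.0359 W/m·K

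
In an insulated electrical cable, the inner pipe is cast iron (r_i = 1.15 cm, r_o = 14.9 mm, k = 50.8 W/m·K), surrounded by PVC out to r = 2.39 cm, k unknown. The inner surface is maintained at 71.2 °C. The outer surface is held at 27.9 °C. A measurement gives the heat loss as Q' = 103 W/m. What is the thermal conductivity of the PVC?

ΣR = ΔT/Q' = |71.2 − 27.9|/103 = 0.4204 m·K/W
Known resistances:
  R'_cast iron = ln(0.0149/0.0115)/(2πk) = 0.2590/(2π·50.8) = 8.115×10^-4 m·K/W
R_PVC = ΣR − ΣR_known = 0.4204 − 8.115×10^-4 = 0.4196 m·K/W
ln(r₂/r₁)/(2πk) = 0.4196 ⇒ k = 0.4725/(2π·0.4196) = 0.179 W/m·K

k = 0.179 W/m·K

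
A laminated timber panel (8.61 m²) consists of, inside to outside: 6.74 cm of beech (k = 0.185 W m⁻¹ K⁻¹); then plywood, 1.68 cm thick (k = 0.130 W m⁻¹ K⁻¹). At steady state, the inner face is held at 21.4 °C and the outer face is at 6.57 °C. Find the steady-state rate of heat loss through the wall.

Resistance network (inner→outer):
  R_beech = L/(kA) = 0.0674/(0.185·8.61) = 0.04231 K/W
  R_plywood = L/(kA) = 0.0168/(0.130·8.61) = 0.01501 K/W
ΣR = 0.04231 + 0.01501 = 0.05732 K/W
Q = ΔT/ΣR = (21.4 °C − 6.57 °C)/0.05732 = 259 W

Q = 259 W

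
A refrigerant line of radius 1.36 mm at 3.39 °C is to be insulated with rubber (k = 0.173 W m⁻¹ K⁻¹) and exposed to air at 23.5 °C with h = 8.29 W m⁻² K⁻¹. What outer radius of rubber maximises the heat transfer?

For a cylinder, r_cr = k_ins/h = 0.173/8.29 = 0.0209 m = 2.09 cm

r_cr = 2.09 cm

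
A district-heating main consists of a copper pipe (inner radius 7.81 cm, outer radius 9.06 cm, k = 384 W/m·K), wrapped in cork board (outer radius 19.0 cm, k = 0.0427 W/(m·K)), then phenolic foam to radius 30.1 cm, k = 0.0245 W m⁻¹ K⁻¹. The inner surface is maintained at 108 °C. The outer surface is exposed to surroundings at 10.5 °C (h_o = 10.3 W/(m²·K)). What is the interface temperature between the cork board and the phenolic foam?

Treat each layer as a resistance in series:
  R'_copper = ln(0.0906/0.0781)/(2πk) = 0.1485/(2π·384) = 6.153×10^-5 m·K/W
  R'_cork board = ln(0.190/0.0906)/(2πk) = 0.7406/(2π·0.0427) = 2.760 m·K/W
  R'_phenolic foam = ln(0.301/0.190)/(2πk) = 0.4601/(2π·0.0245) = 2.989 m·K/W
  R'_conv,out = 1/(2πr h) = 1/(2π·0.301·10.3) = 0.05134 m·K/W
ΣR = 6.153×10^-5 + 2.760 + 2.989 + 0.05134 = 5.800 m·K/W
Q' = ΔT/ΣR = (108 °C − 10.5 °C)/5.800 = 16.81 W/m
From the inner boundary to the cork board/phenolic foam interface, ΣR_partial = 2.760 m·K/W.
T_interface = T_in − Q'·ΣR_partial = 108 °C − (16.81)(2.760) = 61.6 °C

T = 61.6 °C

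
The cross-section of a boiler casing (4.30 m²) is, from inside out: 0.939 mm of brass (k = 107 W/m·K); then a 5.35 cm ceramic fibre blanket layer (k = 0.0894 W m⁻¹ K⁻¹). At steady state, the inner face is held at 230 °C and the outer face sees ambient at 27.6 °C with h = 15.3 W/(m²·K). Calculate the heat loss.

Treat each layer as a resistance in series:
  R_brass = L/(kA) = 9.39×10^-4/(107·4.30) = 2.041×10^-6 K/W
  R_ceramic fibre blanket = L/(kA) = 0.0535/(0.0894·4.30) = 0.1392 K/W
  R_conv,out = 1/(hA) = 1/(15.3·4.30) = 0.01520 K/W
ΣR = 2.041×10^-6 + 0.1392 + 0.01520 = 0.1544 K/W
Q = ΔT/ΣR = (230 °C − 27.6 °C)/0.1544 = 1310 W

Q = 1310 W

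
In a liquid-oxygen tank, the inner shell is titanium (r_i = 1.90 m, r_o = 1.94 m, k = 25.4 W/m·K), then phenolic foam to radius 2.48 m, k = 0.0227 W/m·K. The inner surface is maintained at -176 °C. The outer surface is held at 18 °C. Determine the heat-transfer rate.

Q = 493 W

Resistance network (inner→outer):
  R_titanium = (1/1.90 − 1/1.94)/(4πk) = 0.01085/(4π·25.4) = 3.400×10^-5 K/W
  R_phenolic foam = (1/1.94 − 1/2.48)/(4πk) = 0.1122/(4π·0.0227) = 0.3935 K/W
ΣR = 3.400×10^-5 + 0.3935 = 0.3935 K/W
Q = ΔT/ΣR = (-176 °C − 18 °C)/0.3935 = -493 W
(Negative Q ⇒ heat flows inward; heat gain = 493 W.)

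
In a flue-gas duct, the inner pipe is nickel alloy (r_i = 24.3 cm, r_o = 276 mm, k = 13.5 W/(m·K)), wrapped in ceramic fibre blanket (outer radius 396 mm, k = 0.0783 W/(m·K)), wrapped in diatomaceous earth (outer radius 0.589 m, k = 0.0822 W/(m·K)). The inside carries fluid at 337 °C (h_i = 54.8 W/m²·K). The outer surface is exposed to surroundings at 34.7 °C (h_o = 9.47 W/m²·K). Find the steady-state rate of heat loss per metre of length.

Treat each layer as a resistance in series:
  R'_conv,in = 1/(2πr h) = 1/(2π·0.243·54.8) = 0.01195 m·K/W
  R'_nickel alloy = ln(0.276/0.243)/(2πk) = 0.1273/(2π·13.5) = 0.001501 m·K/W
  R'_ceramic fibre blanket = ln(0.396/0.276)/(2πk) = 0.3610/(2π·0.0783) = 0.7338 m·K/W
  R'_diatomaceous earth = ln(0.589/0.396)/(2πk) = 0.3970/(2π·0.0822) = 0.7687 m·K/W
  R'_conv,out = 1/(2πr h) = 1/(2π·0.589·9.47) = 0.02853 m·K/W
ΣR = 0.01195 + 0.001501 + 0.7338 + 0.7687 + 0.02853 = 1.544 m·K/W
Q' = ΔT/ΣR = (337 °C − 34.7 °C)/1.544 = 196 W/m

Q' = 196 W/m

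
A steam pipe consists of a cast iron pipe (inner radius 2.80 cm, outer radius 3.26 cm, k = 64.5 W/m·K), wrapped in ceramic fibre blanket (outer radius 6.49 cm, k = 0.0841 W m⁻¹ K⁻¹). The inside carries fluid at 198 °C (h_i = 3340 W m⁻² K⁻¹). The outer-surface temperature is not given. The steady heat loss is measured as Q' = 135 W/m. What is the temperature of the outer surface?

T_out = 21.8 °C

Series resistances:
  R'_conv,in = 1/(2πr h) = 1/(2π·0.0280·3340) = 0.001702 m·K/W
  R'_cast iron = ln(0.0326/0.0280)/(2πk) = 0.1521/(2π·64.5) = 3.753×10^-4 m·K/W
  R'_ceramic fibre blanket = ln(0.0649/0.0326)/(2πk) = 0.6885/(2π·0.0841) = 1.303 m·K/W
ΣR = 1.305 m·K/W
ΔT = Q'·ΣR = 135 × 1.305 = 176.2 K
Heat flows outward, so T_out = T_in − ΔT = 198 − 176.2 = 21.8 °C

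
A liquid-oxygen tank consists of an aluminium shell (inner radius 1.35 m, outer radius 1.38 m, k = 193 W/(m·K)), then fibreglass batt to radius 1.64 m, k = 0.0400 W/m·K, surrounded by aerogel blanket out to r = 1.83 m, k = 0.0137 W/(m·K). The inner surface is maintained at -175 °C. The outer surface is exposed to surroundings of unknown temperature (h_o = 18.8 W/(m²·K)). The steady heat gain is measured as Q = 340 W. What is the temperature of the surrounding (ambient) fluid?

Sum the resistances:
  R_aluminium = (1/1.35 − 1/1.38)/(4πk) = 0.01610/(4π·193) = 6.640×10^-6 K/W
  R_fibreglass batt = (1/1.38 − 1/1.64)/(4πk) = 0.1149/(4π·0.0400) = 0.2285 K/W
  R_aerogel blanket = (1/1.64 − 1/1.83)/(4πk) = 0.06331/(4π·0.0137) = 0.3677 K/W
  R_conv,out = 1/(4πr²h) = 1/(4π·1.83²·18.8) = 0.001264 K/W
ΣR = 0.5975 K/W
ΔT = Q·ΣR = 340 × 0.5975 = 203.2 K
Heat flows inward, so T_out = T_in + ΔT = -175 + 203.2 = 28.2 °C

T_out = 28.2 °C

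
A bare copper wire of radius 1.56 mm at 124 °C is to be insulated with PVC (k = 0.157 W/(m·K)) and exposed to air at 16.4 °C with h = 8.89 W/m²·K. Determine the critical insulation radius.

r_cr = 1.77 cm

For a cylinder, r_cr = k_ins/h = 0.157/8.89 = 0.0177 m = 1.77 cm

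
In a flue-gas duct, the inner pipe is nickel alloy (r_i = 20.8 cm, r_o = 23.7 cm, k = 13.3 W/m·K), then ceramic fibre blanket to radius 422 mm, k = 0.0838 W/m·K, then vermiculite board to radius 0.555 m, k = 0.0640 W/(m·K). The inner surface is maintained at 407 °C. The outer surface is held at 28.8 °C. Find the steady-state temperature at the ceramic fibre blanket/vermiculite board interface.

T = 174 °C

Series thermal resistances, inner to outer:
  R'_nickel alloy = ln(0.237/0.208)/(2πk) = 0.1305/(2π·13.3) = 0.001562 m·K/W
  R'_ceramic fibre blanket = ln(0.422/0.237)/(2πk) = 0.5769/(2π·0.0838) = 1.096 m·K/W
  R'_vermiculite board = ln(0.555/0.422)/(2πk) = 0.2740/(2π·0.0640) = 0.6813 m·K/W
ΣR = 0.001562 + 1.096 + 0.6813 = 1.779 m·K/W
Q' = ΔT/ΣR = (407 °C − 28.8 °C)/1.779 = 212.6 W/m
From the inner boundary to the ceramic fibre blanket/vermiculite board interface, ΣR_partial = 1.098 m·K/W.
T_interface = T_in − Q'·ΣR_partial = 407 °C − (212.6)(1.098) = 174 °C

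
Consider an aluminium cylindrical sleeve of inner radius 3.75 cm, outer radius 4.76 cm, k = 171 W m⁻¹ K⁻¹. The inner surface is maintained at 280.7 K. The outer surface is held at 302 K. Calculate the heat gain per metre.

Q' = 2πk·ΔT/ln(r₂/r₁) = 2π × 171 × 21.3 / ln(0.0476/0.0375) = 96000 W/m

Q' = 96000 W/m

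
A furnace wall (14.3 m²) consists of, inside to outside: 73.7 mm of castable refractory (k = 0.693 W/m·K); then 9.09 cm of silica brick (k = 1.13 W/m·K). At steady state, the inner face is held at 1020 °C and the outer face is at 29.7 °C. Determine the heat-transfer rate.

Resistance network (inner→outer):
  R_castable refractory = L/(kA) = 0.0737/(0.693·14.3) = 0.007437 K/W
  R_silica brick = L/(kA) = 0.0909/(1.13·14.3) = 0.005625 K/W
ΣR = 0.007437 + 0.005625 = 0.01306 K/W
Q = ΔT/ΣR = (1020 °C − 29.7 °C)/0.01306 = 75800 W

Q = 75800 W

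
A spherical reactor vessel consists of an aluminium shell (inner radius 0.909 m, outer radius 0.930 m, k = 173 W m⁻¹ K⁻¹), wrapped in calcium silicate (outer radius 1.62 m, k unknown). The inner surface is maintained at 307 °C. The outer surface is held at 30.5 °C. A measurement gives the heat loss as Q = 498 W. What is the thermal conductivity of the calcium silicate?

k = 0.0656 W/m·K

ΣR = ΔT/Q = |307 − 30.5|/498 = 0.5552 K/W
Known resistances:
  R_aluminium = (1/0.909 − 1/0.930)/(4πk) = 0.02484/(4π·173) = 1.143×10^-5 K/W
R_calcium silicate = ΣR − ΣR_known = 0.5552 − 1.143×10^-5 = 0.5552 K/W
(1/r₁−1/r₂)/(4πk) = 0.5552 ⇒ k = 0.4580/(4π·0.5552) = 0.0656 W/m·K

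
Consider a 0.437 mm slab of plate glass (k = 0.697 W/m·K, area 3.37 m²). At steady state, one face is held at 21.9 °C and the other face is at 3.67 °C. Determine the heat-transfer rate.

Q = kA·ΔT/L = 0.697 × 3.37 × |21.9 °C − 3.67 °C| / 4.37×10^-4 = 98000 W

Q = 98.0 kW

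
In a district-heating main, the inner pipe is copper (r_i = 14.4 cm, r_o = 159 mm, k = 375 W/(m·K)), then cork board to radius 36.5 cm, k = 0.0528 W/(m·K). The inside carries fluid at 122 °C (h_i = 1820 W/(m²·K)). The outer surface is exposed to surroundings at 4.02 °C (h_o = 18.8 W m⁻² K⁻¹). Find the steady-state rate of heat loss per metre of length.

Series thermal resistances, inner to outer:
  R'_conv,in = 1/(2πr h) = 1/(2π·0.144·1820) = 6.073×10^-4 m·K/W
  R'_copper = ln(0.159/0.144)/(2πk) = 0.09909/(2π·375) = 4.206×10^-5 m·K/W
  R'_cork board = ln(0.365/0.159)/(2πk) = 0.8310/(2π·0.0528) = 2.505 m·K/W
  R'_conv,out = 1/(2πr h) = 1/(2π·0.365·18.8) = 0.02319 m·K/W
ΣR = 6.073×10^-4 + 4.206×10^-5 + 2.505 + 0.02319 = 2.529 m·K/W
Q' = ΔT/ΣR = (122 °C − 4.02 °C)/2.529 = 46.7 W/m

Q' = 46.7 W/m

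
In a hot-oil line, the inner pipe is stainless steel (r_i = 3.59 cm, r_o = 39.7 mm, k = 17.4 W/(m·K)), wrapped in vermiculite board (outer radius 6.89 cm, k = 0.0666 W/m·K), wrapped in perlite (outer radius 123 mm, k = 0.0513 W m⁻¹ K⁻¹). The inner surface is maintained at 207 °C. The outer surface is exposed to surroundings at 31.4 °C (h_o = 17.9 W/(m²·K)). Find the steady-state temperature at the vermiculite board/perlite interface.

Treat each layer as a resistance in series:
  R'_stainless steel = ln(0.0397/0.0359)/(2πk) = 0.1006/(2π·17.4) = 9.203×10^-4 m·K/W
  R'_vermiculite board = ln(0.0689/0.0397)/(2πk) = 0.5513/(2π·0.0666) = 1.317 m·K/W
  R'_perlite = ln(0.123/0.0689)/(2πk) = 0.5795/(2π·0.0513) = 1.798 m·K/W
  R'_conv,out = 1/(2πr h) = 1/(2π·0.123·17.9) = 0.07229 m·K/W
ΣR = 9.203×10^-4 + 1.317 + 1.798 + 0.07229 = 3.188 m·K/W
Q' = ΔT/ΣR = (207 °C − 31.4 °C)/3.188 = 55.08 W/m
From the inner boundary to the vermiculite board/perlite interface, ΣR_partial = 1.318 m·K/W.
T_interface = T_in − Q'·ΣR_partial = 207 °C − (55.08)(1.318) = 134 °C

T = 134 °C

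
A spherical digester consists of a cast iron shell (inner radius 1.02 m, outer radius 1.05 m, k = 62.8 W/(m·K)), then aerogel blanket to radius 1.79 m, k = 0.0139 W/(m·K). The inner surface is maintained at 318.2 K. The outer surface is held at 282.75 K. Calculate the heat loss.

Q = 15.7 W

Series thermal resistances, inner to outer:
  R_cast iron = (1/1.02 − 1/1.05)/(4πk) = 0.02801/(4π·62.8) = 3.549×10^-5 K/W
  R_aerogel blanket = (1/1.05 − 1/1.79)/(4πk) = 0.3937/(4π·0.0139) = 2.254 K/W
ΣR = 3.549×10^-5 + 2.254 = 2.254 K/W
Q = ΔT/ΣR = (318.2 K − 282.75 K)/2.254 = 15.7 W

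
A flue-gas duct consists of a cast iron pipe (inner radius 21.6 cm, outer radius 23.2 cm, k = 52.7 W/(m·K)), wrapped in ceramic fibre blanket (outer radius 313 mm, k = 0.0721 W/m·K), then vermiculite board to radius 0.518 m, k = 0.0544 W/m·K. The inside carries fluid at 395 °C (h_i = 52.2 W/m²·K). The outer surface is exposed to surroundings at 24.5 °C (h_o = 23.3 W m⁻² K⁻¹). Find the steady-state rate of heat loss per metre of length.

Treat each layer as a resistance in series:
  R'_conv,in = 1/(2πr h) = 1/(2π·0.216·52.2) = 0.01412 m·K/W
  R'_cast iron = ln(0.232/0.216)/(2πk) = 0.07146/(2π·52.7) = 2.158×10^-4 m·K/W
  R'_ceramic fibre blanket = ln(0.313/0.232)/(2πk) = 0.2995/(2π·0.0721) = 0.6610 m·K/W
  R'_vermiculite board = ln(0.518/0.313)/(2πk) = 0.5038/(2π·0.0544) = 1.474 m·K/W
  R'_conv,out = 1/(2πr h) = 1/(2π·0.518·23.3) = 0.01319 m·K/W
ΣR = 0.01412 + 2.158×10^-4 + 0.6610 + 1.474 + 0.01319 = 2.163 m·K/W
Q' = ΔT/ΣR = (395 °C − 24.5 °C)/2.163 = 171 W/m

Q' = 171 W/m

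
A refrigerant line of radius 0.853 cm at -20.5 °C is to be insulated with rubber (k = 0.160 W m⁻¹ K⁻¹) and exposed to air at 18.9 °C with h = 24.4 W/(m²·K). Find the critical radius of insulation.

r_cr = 0.656 cm

For a cylinder, r_cr = k_ins/h = 0.160/24.4 = 0.00656 m = 0.656 cm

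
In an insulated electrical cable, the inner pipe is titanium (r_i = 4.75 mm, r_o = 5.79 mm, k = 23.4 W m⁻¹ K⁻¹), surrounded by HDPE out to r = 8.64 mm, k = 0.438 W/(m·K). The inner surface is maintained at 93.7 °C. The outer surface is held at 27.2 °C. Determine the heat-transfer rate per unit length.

Treat each layer as a resistance in series:
  R'_titanium = ln(0.00579/0.00475)/(2πk) = 0.1980/(2π·23.4) = 0.001347 m·K/W
  R'_HDPE = ln(0.00864/0.00579)/(2πk) = 0.4003/(2π·0.438) = 0.1454 m·K/W
ΣR = 0.001347 + 0.1454 = 0.1467 m·K/W
Q' = ΔT/ΣR = (93.7 °C − 27.2 °C)/0.1467 = 453 W/m

Q' = 453 W/m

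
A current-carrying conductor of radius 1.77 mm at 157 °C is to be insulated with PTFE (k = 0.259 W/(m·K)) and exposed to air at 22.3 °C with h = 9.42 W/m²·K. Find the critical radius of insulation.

r_cr = 2.75 cm

For a cylinder, r_cr = k_ins/h = 0.259/9.42 = 0.0275 m = 2.75 cm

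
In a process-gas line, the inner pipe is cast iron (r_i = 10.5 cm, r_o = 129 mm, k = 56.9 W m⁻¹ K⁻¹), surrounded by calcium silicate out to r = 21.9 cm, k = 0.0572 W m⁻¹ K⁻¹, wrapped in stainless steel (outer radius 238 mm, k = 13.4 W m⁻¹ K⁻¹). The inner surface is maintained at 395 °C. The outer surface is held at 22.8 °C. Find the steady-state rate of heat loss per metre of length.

Q' = 252 W/m

Treat each layer as a resistance in series:
  R'_cast iron = ln(0.129/0.105)/(2πk) = 0.2059/(2π·56.9) = 5.758×10^-4 m·K/W
  R'_calcium silicate = ln(0.219/0.129)/(2πk) = 0.5293/(2π·0.0572) = 1.473 m·K/W
  R'_stainless steel = ln(0.238/0.219)/(2πk) = 0.08320/(2π·13.4) = 9.882×10^-4 m·K/W
ΣR = 5.758×10^-4 + 1.473 + 9.882×10^-4 = 1.475 m·K/W
Q' = ΔT/ΣR = (395 °C − 22.8 °C)/1.475 = 252 W/m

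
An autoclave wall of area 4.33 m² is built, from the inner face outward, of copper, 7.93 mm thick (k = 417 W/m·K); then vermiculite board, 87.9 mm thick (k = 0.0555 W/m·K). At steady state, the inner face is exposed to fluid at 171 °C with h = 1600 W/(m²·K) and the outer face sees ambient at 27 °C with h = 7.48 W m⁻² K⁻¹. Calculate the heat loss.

Q = 363 W

Series thermal resistances, inner to outer:
  R_conv,in = 1/(hA) = 1/(1600·4.33) = 1.443×10^-4 K/W
  R_copper = L/(kA) = 0.00793/(417·4.33) = 4.392×10^-6 K/W
  R_vermiculite board = L/(kA) = 0.0879/(0.0555·4.33) = 0.3658 K/W
  R_conv,out = 1/(hA) = 1/(7.48·4.33) = 0.03088 K/W
ΣR = 1.443×10^-4 + 4.392×10^-6 + 0.3658 + 0.03088 = 0.3968 K/W
Q = ΔT/ΣR = (171 °C − 27 °C)/0.3968 = 363 W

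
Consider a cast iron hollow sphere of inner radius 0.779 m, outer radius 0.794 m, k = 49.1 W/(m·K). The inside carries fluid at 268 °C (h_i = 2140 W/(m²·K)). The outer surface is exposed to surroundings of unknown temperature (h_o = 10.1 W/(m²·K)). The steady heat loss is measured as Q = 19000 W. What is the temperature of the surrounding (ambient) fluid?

Series resistances:
  R_conv,in = 1/(4πr²h) = 1/(4π·0.779²·2140) = 6.128×10^-5 K/W
  R_cast iron = (1/0.779 − 1/0.794)/(4πk) = 0.02425/(4π·49.1) = 3.930×10^-5 K/W
  R_conv,out = 1/(4πr²h) = 1/(4π·0.794²·10.1) = 0.01250 K/W
ΣR = 0.01260 K/W
ΔT = Q·ΣR = 19000 × 0.01260 = 239.4 K
Heat flows outward, so T_out = T_in − ΔT = 268 − 239.4 = 28.6 °C

T_out = 28.6 °C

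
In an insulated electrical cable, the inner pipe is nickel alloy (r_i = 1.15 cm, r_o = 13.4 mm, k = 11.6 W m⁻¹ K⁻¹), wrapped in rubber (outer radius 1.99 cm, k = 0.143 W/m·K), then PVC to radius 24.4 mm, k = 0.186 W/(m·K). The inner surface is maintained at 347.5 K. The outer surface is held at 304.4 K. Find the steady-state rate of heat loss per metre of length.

Q' = 69.9 W/m

Series thermal resistances, inner to outer:
  R'_nickel alloy = ln(0.0134/0.0115)/(2πk) = 0.1529/(2π·11.6) = 0.002098 m·K/W
  R'_rubber = ln(0.0199/0.0134)/(2πk) = 0.3955/(2π·0.143) = 0.4401 m·K/W
  R'_PVC = ln(0.0244/0.0199)/(2πk) = 0.2039/(2π·0.186) = 0.1744 m·K/W
ΣR = 0.002098 + 0.4401 + 0.1744 = 0.6166 m·K/W
Q' = ΔT/ΣR = (347.5 K − 304.4 K)/0.6166 = 69.9 W/m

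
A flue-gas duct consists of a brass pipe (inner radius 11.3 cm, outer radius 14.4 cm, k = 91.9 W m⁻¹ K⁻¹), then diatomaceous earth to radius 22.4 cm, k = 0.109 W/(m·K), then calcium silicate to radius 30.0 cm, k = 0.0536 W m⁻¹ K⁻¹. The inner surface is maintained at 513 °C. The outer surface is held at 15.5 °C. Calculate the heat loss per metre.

Series thermal resistances, inner to outer:
  R'_brass = ln(0.144/0.113)/(2πk) = 0.2424/(2π·91.9) = 4.198×10^-4 m·K/W
  R'_diatomaceous earth = ln(0.224/0.144)/(2πk) = 0.4418/(2π·0.109) = 0.6451 m·K/W
  R'_calcium silicate = ln(0.300/0.224)/(2πk) = 0.2921/(2π·0.0536) = 0.8674 m·K/W
ΣR = 4.198×10^-4 + 0.6451 + 0.8674 = 1.513 m·K/W
Q' = ΔT/ΣR = (513 °C − 15.5 °C)/1.513 = 329 W/m

Q' = 329 W/m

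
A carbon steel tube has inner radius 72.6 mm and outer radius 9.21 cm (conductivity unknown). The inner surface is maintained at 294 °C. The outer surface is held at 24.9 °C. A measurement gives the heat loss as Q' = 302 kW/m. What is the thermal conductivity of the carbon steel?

k = 42.5 W/m·K

ΣR = ΔT/Q' = |294 − 24.9|/3.02×10^5 = 8.911×10^-4 m·K/W
ln(r₂/r₁)/(2πk) = 8.911×10^-4 ⇒ k = 0.2379/(2π·8.911×10^-4) = 42.5 W/m·K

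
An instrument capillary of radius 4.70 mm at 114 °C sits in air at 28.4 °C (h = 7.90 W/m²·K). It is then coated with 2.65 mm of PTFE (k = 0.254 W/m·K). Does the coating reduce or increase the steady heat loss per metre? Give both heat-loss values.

Critical radius for a cylinder: r_cr = k/h = 0.0322 m = 3.22 cm.
Outer radius after coating: r₂ = 0.00470 + 0.00265 = 0.00735 m.
Since r₁ < r_cr and r₂ ≤ r_cr, the coating moves toward the maximum at r_cr — heat loss rises.
Bare: R = 1/(2πr₁h) = 4.286 m·K/W; Q = 85.6/4.286 = 20.0 W/m.
Coated: R = R_cond + R_conv = 3.021 m·K/W; Q = 85.6/3.021 = 28.3 W/m.

increases: 20.0 → 28.3 W/m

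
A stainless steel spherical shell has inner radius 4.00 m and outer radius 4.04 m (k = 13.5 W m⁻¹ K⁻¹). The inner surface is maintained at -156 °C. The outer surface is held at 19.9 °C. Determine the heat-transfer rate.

Q = 4πk·ΔT/(1/r₁ − 1/r₂) = 4π × 13.5 × 175.9 / (1/4.00 − 1/4.04) = 1.21×10^7 W

Q = 12100 kW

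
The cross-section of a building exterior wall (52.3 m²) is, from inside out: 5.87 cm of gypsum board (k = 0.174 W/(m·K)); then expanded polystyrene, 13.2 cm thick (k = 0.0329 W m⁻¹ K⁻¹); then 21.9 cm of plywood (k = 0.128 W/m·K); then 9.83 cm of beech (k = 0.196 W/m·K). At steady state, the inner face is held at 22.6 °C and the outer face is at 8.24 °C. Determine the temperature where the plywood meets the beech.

T = 9.34 °C

Treat each layer as a resistance in series:
  R_gypsum board = L/(kA) = 0.0587/(0.174·52.3) = 0.006450 K/W
  R_expanded polystyrene = L/(kA) = 0.132/(0.0329·52.3) = 0.07671 K/W
  R_plywood = L/(kA) = 0.219/(0.128·52.3) = 0.03271 K/W
  R_beech = L/(kA) = 0.0983/(0.196·52.3) = 0.009589 K/W
ΣR = 0.006450 + 0.07671 + 0.03271 + 0.009589 = 0.1255 K/W
Q = ΔT/ΣR = (22.6 °C − 8.24 °C)/0.1255 = 114.4 W
From the inner boundary to the plywood/beech interface, ΣR_partial = 0.1159 K/W.
T_interface = T_in − Q·ΣR_partial = 22.6 °C − (114.4)(0.1159) = 9.34 °C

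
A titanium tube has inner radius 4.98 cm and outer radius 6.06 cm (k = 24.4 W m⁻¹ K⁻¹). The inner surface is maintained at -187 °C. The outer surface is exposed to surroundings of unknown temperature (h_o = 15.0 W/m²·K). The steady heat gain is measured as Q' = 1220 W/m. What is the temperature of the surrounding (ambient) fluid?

Series resistances:
  R'_titanium = ln(0.0606/0.0498)/(2πk) = 0.1963/(2π·24.4) = 0.001280 m·K/W
  R'_conv,out = 1/(2πr h) = 1/(2π·0.0606·15.0) = 0.1751 m·K/W
ΣR = 0.1764 m·K/W
ΔT = Q'·ΣR = 1220 × 0.1764 = 215.2 K
Heat flows inward, so T_out = T_in + ΔT = -187 + 215.2 = 28.2 °C

T_out = 28.2 °C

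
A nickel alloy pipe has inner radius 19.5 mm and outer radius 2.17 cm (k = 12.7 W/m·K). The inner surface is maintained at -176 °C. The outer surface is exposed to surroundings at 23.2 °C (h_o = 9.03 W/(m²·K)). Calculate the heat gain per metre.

Resistance network (inner→outer):
  R'_nickel alloy = ln(0.0217/0.0195)/(2πk) = 0.1069/(2π·12.7) = 0.001340 m·K/W
  R'_conv,out = 1/(2πr h) = 1/(2π·0.0217·9.03) = 0.8122 m·K/W
ΣR = 0.001340 + 0.8122 = 0.8135 m·K/W
Q' = ΔT/ΣR = (-176 °C − 23.2 °C)/0.8135 = -245 W/m
(Negative Q' ⇒ heat flows inward; heat gain = 245 W/m.)

Q' = 245 W/m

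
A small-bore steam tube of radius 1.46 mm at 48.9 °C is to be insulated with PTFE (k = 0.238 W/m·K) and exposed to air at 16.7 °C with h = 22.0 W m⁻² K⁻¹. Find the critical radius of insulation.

r_cr = 1.08 cm

For a cylinder, r_cr = k_ins/h = 0.238/22.0 = 0.0108 m = 1.08 cm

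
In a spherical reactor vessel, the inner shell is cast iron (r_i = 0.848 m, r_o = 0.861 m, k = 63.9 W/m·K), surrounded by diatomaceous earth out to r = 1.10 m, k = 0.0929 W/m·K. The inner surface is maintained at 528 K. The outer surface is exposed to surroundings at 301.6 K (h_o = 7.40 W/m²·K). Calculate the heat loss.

Q = 1010 W

Resistance network (inner→outer):
  R_cast iron = (1/0.848 − 1/0.861)/(4πk) = 0.01781/(4π·63.9) = 2.217×10^-5 K/W
  R_diatomaceous earth = (1/0.861 − 1/1.10)/(4πk) = 0.2523/(4π·0.0929) = 0.2162 K/W
  R_conv,out = 1/(4πr²h) = 1/(4π·1.10²·7.40) = 0.008887 K/W
ΣR = 2.217×10^-5 + 0.2162 + 0.008887 = 0.2251 K/W
Q = ΔT/ΣR = (528 K − 301.6 K)/0.2251 = 1010 W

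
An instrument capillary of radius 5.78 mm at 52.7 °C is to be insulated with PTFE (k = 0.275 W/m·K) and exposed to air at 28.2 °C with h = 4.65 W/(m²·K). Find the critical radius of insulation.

For a cylinder, r_cr = k_ins/h = 0.275/4.65 = 0.0591 m = 5.91 cm

r_cr = 5.91 cm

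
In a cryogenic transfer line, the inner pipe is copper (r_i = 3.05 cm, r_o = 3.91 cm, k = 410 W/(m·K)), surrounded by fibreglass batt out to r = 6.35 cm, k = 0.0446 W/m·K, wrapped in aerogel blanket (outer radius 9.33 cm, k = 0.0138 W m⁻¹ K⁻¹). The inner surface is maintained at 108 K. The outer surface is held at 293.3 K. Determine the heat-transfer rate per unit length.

Q' = 30.0 W/m

Resistance network (inner→outer):
  R'_copper = ln(0.0391/0.0305)/(2πk) = 0.2484/(2π·410) = 9.642×10^-5 m·K/W
  R'_fibreglass batt = ln(0.0635/0.0391)/(2πk) = 0.4849/(2π·0.0446) = 1.730 m·K/W
  R'_aerogel blanket = ln(0.0933/0.0635)/(2πk) = 0.3848/(2π·0.0138) = 4.438 m·K/W
ΣR = 9.642×10^-5 + 1.730 + 4.438 = 6.168 m·K/W
Q' = ΔT/ΣR = (108 K − 293.3 K)/6.168 = -30.0 W/m
(Negative Q' ⇒ heat flows inward; heat gain = 30.0 W/m.)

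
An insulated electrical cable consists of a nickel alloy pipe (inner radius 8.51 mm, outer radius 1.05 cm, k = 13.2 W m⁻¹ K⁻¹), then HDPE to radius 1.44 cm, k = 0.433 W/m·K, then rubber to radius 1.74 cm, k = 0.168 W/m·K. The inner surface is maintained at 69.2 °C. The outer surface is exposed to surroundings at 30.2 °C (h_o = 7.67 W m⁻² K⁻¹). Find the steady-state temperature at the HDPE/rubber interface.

T = 66.1 °C

Series thermal resistances, inner to outer:
  R'_nickel alloy = ln(0.0105/0.00851)/(2πk) = 0.2101/(2π·13.2) = 0.002534 m·K/W
  R'_HDPE = ln(0.0144/0.0105)/(2πk) = 0.3159/(2π·0.433) = 0.1161 m·K/W
  R'_rubber = ln(0.0174/0.0144)/(2πk) = 0.1892/(2π·0.168) = 0.1793 m·K/W
  R'_conv,out = 1/(2πr h) = 1/(2π·0.0174·7.67) = 1.193 m·K/W
ΣR = 0.002534 + 0.1161 + 0.1793 + 1.193 = 1.491 m·K/W
Q' = ΔT/ΣR = (69.2 °C − 30.2 °C)/1.491 = 26.16 W/m
From the inner boundary to the HDPE/rubber interface, ΣR_partial = 0.1186 m·K/W.
T_interface = T_in − Q'·ΣR_partial = 69.2 °C − (26.16)(0.1186) = 66.1 °C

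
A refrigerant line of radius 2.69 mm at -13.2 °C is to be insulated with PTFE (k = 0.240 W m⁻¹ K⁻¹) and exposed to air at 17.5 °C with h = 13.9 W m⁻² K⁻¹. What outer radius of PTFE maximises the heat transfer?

For a cylinder, r_cr = k_ins/h = 0.240/13.9 = 0.0173 m = 1.73 cm

r_cr = 1.73 cm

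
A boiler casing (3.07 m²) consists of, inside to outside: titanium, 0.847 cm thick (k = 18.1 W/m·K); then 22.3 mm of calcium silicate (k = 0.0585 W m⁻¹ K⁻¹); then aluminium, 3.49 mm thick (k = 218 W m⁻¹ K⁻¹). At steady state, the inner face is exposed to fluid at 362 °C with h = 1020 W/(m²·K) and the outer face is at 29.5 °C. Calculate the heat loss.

Treat each layer as a resistance in series:
  R_conv,in = 1/(hA) = 1/(1020·3.07) = 3.193×10^-4 K/W
  R_titanium = L/(kA) = 0.00847/(18.1·3.07) = 1.524×10^-4 K/W
  R_calcium silicate = L/(kA) = 0.0223/(0.0585·3.07) = 0.1242 K/W
  R_aluminium = L/(kA) = 0.00349/(218·3.07) = 5.215×10^-6 K/W
ΣR = 3.193×10^-4 + 1.524×10^-4 + 0.1242 + 5.215×10^-6 = 0.1247 K/W
Q = ΔT/ΣR = (362 °C − 29.5 °C)/0.1247 = 2670 W

Q = 2670 W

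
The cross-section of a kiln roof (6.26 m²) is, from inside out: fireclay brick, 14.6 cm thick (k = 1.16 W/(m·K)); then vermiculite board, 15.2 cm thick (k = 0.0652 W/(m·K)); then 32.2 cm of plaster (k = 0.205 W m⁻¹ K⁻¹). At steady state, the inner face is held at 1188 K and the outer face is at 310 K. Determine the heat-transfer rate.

Resistance network (inner→outer):
  R_fireclay brick = L/(kA) = 0.146/(1.16·6.26) = 0.02011 K/W
  R_vermiculite board = L/(kA) = 0.152/(0.0652·6.26) = 0.3724 K/W
  R_plaster = L/(kA) = 0.322/(0.205·6.26) = 0.2509 K/W
ΣR = 0.02011 + 0.3724 + 0.2509 = 0.6434 K/W
Q = ΔT/ΣR = (1188 K − 310 K)/0.6434 = 1360 W

Q = 1360 W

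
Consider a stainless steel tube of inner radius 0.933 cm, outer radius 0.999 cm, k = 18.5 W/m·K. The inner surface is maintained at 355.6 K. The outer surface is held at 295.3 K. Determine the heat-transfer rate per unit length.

Q' = 2πk·ΔT/ln(r₂/r₁) = 2π × 18.5 × 60.3 / ln(0.00999/0.00933) = 1.03×10^5 W/m

Q' = 103 kW/m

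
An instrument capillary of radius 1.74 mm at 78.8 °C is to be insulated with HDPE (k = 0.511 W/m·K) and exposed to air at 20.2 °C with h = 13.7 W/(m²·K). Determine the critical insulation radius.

For a cylinder, r_cr = k_ins/h = 0.511/13.7 = 0.0373 m = 3.73 cm

r_cr = 3.73 cm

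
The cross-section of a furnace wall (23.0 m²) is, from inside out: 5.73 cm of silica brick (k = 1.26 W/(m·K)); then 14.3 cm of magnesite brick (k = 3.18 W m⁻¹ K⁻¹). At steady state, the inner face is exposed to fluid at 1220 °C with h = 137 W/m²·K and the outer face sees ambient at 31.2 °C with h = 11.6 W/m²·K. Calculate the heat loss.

Q = 1.49×10^5 W

Resistance network (inner→outer):
  R_conv,in = 1/(hA) = 1/(137·23.0) = 3.174×10^-4 K/W
  R_silica brick = L/(kA) = 0.0573/(1.26·23.0) = 0.001977 K/W
  R_magnesite brick = L/(kA) = 0.143/(3.18·23.0) = 0.001955 K/W
  R_conv,out = 1/(hA) = 1/(11.6·23.0) = 0.003748 K/W
ΣR = 3.174×10^-4 + 0.001977 + 0.001955 + 0.003748 = 0.007997 K/W
Q = ΔT/ΣR = (1220 °C − 31.2 °C)/0.007997 = 1.49×10^5 W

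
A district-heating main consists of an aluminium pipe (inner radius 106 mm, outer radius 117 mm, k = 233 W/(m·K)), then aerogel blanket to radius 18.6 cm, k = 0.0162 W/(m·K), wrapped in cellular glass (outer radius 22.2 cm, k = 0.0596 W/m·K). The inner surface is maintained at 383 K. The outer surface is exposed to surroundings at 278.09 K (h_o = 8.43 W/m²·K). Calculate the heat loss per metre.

Q' = 20.5 W/m

Treat each layer as a resistance in series:
  R'_aluminium = ln(0.117/0.106)/(2πk) = 0.09873/(2π·233) = 6.744×10^-5 m·K/W
  R'_aerogel blanket = ln(0.186/0.117)/(2πk) = 0.4636/(2π·0.0162) = 4.554 m·K/W
  R'_cellular glass = ln(0.222/0.186)/(2πk) = 0.1769/(2π·0.0596) = 0.4725 m·K/W
  R'_conv,out = 1/(2πr h) = 1/(2π·0.222·8.43) = 0.08504 m·K/W
ΣR = 6.744×10^-5 + 4.554 + 0.4725 + 0.08504 = 5.112 m·K/W
Q' = ΔT/ΣR = (383 K − 278.09 K)/5.112 = 20.5 W/m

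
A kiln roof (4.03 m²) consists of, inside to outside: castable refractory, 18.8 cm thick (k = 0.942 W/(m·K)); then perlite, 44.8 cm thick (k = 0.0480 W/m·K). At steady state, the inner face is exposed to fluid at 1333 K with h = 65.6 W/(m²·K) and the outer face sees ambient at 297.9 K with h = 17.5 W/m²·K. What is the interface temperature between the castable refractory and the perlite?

T = 1310 K

Resistance network (inner→outer):
  R_conv,in = 1/(hA) = 1/(65.6·4.03) = 0.003783 K/W
  R_castable refractory = L/(kA) = 0.188/(0.942·4.03) = 0.04952 K/W
  R_perlite = L/(kA) = 0.448/(0.0480·4.03) = 2.316 K/W
  R_conv,out = 1/(hA) = 1/(17.5·4.03) = 0.01418 K/W
ΣR = 0.003783 + 0.04952 + 2.316 + 0.01418 = 2.383 K/W
Q = ΔT/ΣR = (1333 K − 297.9 K)/2.383 = 434.4 W
From the inner boundary to the castable refractory/perlite interface, ΣR_partial = 0.05330 K/W.
T_interface = T_in − Q·ΣR_partial = 1333 K − (434.4)(0.05330) = 1310 K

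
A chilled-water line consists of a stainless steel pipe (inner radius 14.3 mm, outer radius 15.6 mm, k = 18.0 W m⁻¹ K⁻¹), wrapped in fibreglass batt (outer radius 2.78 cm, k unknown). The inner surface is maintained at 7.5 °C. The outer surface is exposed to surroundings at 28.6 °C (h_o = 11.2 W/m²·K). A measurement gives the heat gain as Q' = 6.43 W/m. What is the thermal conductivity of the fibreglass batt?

ΣR = ΔT/Q' = |7.5 − 28.6|/6.43 = 3.281 m·K/W
Known resistances:
  R'_stainless steel = ln(0.0156/0.0143)/(2πk) = 0.08701/(2π·18.0) = 7.693×10^-4 m·K/W
  R'_conv,out = 1/(2πr h) = 1/(2π·0.0278·11.2) = 0.5112 m·K/W
R_fibreglass batt = ΣR − ΣR_known = 3.281 − 0.5120 = 2.769 m·K/W
ln(r₂/r₁)/(2πk) = 2.769 ⇒ k = 0.5778/(2π·2.769) = 0.0332 W/m·K

k = 0.0332 W/m·K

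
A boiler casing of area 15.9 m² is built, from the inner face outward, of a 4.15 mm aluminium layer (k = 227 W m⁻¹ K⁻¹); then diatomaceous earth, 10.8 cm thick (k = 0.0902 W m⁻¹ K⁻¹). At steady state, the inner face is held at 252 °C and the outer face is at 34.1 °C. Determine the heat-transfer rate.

Q = 2890 W

Series thermal resistances, inner to outer:
  R_aluminium = L/(kA) = 0.00415/(227·15.9) = 1.150×10^-6 K/W
  R_diatomaceous earth = L/(kA) = 0.108/(0.0902·15.9) = 0.07530 K/W
ΣR = 1.150×10^-6 + 0.07530 = 0.07530 K/W
Q = ΔT/ΣR = (252 °C − 34.1 °C)/0.07530 = 2890 W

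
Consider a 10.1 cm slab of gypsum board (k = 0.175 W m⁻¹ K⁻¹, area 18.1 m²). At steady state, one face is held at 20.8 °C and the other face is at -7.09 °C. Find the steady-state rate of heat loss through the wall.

Q = kA·ΔT/L = 0.175 × 18.1 × |20.8 °C − -7.09 °C| / 0.101 = 875 W

Q = 875 W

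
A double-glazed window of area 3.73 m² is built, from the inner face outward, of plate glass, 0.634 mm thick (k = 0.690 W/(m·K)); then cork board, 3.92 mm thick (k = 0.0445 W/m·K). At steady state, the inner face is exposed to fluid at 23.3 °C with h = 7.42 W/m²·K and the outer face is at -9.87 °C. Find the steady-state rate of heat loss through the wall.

Treat each layer as a resistance in series:
  R_conv,in = 1/(hA) = 1/(7.42·3.73) = 0.03613 K/W
  R_plate glass = L/(kA) = 6.34×10^-4/(0.690·3.73) = 2.463×10^-4 K/W
  R_cork board = L/(kA) = 0.00392/(0.0445·3.73) = 0.02362 K/W
ΣR = 0.03613 + 2.463×10^-4 + 0.02362 = 0.06000 K/W
Q = ΔT/ΣR = (23.3 °C − -9.87 °C)/0.06000 = 553 W

Q = 553 W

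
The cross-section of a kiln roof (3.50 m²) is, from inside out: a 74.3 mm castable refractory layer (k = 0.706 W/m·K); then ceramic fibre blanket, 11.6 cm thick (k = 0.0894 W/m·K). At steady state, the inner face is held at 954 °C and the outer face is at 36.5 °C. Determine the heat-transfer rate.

Q = 2.29 kW

Treat each layer as a resistance in series:
  R_castable refractory = L/(kA) = 0.0743/(0.706·3.50) = 0.03007 K/W
  R_ceramic fibre blanket = L/(kA) = 0.116/(0.0894·3.50) = 0.3707 K/W
ΣR = 0.03007 + 0.3707 = 0.4008 K/W
Q = ΔT/ΣR = (954 °C − 36.5 °C)/0.4008 = 2290 W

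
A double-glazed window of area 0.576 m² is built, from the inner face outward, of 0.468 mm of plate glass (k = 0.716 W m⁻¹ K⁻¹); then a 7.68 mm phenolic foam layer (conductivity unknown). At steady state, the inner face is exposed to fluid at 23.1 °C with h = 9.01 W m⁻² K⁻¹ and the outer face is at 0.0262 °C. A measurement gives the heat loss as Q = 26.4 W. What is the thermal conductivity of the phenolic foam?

ΣR = ΔT/Q = |23.1 − 0.0262|/26.4 = 0.8740 K/W
Known resistances:
  R_conv,in = 1/(hA) = 1/(9.01·0.576) = 0.1927 K/W
  R_plate glass = L/(kA) = 4.68×10^-4/(0.716·0.576) = 0.001135 K/W
R_phenolic foam = ΣR − ΣR_known = 0.8740 − 0.1938 = 0.6802 K/W
L/(kA) = 0.6802 ⇒ k = 0.00768/(0.6802·0.576) = 0.0196 W/m·K

k = 0.0196 W/m·K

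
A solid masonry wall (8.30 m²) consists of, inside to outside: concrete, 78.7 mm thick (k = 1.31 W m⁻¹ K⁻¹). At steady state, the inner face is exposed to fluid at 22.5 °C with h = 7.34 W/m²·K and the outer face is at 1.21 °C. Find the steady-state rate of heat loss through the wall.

Series thermal resistances, inner to outer:
  R_conv,in = 1/(hA) = 1/(7.34·8.30) = 0.01641 K/W
  R_concrete = L/(kA) = 0.0787/(1.31·8.30) = 0.007238 K/W
ΣR = 0.01641 + 0.007238 = 0.02365 K/W
Q = ΔT/ΣR = (22.5 °C − 1.21 °C)/0.02365 = 900 W

Q = 900 W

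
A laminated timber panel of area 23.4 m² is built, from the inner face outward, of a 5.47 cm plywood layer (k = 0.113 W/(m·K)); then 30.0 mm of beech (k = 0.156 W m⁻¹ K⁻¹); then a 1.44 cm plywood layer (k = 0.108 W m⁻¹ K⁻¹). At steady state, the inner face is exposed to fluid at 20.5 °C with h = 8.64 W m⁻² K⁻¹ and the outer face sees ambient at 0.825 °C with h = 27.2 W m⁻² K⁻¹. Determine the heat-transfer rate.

Series thermal resistances, inner to outer:
  R_conv,in = 1/(hA) = 1/(8.64·23.4) = 0.004946 K/W
  R_plywood = L/(kA) = 0.0547/(0.113·23.4) = 0.02069 K/W
  R_beech = L/(kA) = 0.0300/(0.156·23.4) = 0.008218 K/W
  R_plywood = L/(kA) = 0.0144/(0.108·23.4) = 0.005698 K/W
  R_conv,out = 1/(hA) = 1/(27.2·23.4) = 0.001571 K/W
ΣR = 0.004946 + 0.02069 + 0.008218 + 0.005698 + 0.001571 = 0.04112 K/W
Q = ΔT/ΣR = (20.5 °C − 0.825 °C)/0.04112 = 478 W

Q = 478 W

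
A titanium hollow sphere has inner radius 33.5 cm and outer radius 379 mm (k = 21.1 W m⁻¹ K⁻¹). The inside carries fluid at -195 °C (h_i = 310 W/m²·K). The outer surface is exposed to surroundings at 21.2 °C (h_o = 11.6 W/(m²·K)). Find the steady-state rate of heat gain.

Q = 4.21 kW

Treat each layer as a resistance in series:
  R_conv,in = 1/(4πr²h) = 1/(4π·0.335²·310) = 0.002287 K/W
  R_titanium = (1/0.335 − 1/0.379)/(4πk) = 0.3466/(4π·21.1) = 0.001307 K/W
  R_conv,out = 1/(4πr²h) = 1/(4π·0.379²·11.6) = 0.04776 K/W
ΣR = 0.002287 + 0.001307 + 0.04776 = 0.05135 K/W
Q = ΔT/ΣR = (-195 °C − 21.2 °C)/0.05135 = -4210 W
(Negative Q ⇒ heat flows inward; heat gain = 4210 W.)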